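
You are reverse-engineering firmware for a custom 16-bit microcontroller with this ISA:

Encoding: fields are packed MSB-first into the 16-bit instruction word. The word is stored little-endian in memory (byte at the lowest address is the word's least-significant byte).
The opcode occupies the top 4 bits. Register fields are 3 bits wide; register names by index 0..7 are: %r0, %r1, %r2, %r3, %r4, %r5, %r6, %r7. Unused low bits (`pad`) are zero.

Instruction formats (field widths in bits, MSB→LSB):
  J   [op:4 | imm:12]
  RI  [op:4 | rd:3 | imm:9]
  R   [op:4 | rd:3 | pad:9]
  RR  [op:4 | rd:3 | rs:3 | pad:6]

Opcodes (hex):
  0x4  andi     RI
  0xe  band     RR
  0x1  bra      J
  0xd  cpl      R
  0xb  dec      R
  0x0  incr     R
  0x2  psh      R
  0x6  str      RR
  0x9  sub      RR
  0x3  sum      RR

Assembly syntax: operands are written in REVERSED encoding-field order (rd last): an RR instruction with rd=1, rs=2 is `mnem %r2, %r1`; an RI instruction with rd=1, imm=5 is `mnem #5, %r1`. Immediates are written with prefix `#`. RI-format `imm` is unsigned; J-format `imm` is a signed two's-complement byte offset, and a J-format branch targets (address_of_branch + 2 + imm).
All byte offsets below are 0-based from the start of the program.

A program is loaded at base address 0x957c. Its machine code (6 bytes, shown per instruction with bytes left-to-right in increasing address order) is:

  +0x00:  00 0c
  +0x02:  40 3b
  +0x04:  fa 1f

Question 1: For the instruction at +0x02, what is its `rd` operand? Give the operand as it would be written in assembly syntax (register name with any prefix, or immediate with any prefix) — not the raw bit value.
@+02  little-endian(40 3b) = 0x3b40
  top 4b → 0x3 → sum [RR]
  [11:9] rd=5 = %r5
  [8:6] rs=5 = %r5

%r5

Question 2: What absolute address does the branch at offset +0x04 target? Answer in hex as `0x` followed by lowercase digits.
off 0x04: read fa 1f as little → 0x1ffa
  op=0x1ffa>>12=0x1 ⇒ bra (J)
  imm@[11:0]=0xffa (s12→-6) ⇒ #-6
  target = base 0x957c + off 0x04 + 2 + imm -6 = 0x957c

0x957c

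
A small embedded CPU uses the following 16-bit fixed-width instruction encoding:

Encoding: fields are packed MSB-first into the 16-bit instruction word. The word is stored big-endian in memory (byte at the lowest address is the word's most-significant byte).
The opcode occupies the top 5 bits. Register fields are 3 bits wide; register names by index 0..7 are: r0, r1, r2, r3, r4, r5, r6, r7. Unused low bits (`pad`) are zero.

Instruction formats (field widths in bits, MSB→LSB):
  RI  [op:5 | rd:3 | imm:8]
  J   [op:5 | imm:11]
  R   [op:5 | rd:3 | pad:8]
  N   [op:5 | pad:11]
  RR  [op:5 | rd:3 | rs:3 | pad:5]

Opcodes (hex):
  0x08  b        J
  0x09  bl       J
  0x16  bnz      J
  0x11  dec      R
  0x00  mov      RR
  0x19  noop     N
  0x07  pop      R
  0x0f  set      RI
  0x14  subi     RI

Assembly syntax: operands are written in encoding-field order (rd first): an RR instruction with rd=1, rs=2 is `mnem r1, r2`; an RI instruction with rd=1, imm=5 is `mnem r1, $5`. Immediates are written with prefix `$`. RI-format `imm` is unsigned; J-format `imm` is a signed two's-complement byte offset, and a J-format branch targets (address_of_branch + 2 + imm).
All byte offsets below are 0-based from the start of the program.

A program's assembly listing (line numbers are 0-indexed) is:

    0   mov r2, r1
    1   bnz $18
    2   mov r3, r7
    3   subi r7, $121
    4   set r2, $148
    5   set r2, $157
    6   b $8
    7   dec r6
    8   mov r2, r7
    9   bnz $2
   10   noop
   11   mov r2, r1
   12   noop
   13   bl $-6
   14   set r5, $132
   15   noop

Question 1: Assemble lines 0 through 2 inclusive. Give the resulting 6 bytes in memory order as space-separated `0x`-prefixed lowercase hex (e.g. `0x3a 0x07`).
0. mov fields op=0x0:5|rd=2:3|rs=1:3|pad=0:5 → word 0220h → 02 20
1. bnz fields op=0x16:5|imm=18:11 → word b012h → b0 12
2. mov fields op=0x0:5|rd=3:3|rs=7:3|pad=0:5 → word 03e0h → 03 e0

0x02 0x20 0xb0 0x12 0x03 0xe0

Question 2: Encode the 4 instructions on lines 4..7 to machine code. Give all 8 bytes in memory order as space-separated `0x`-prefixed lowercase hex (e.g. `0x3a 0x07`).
L4: set op=0xf:5|rd=2:3|imm=148:8 ⇒ 0x7a94 ⇒ big 7a 94
L5: set op=0xf:5|rd=2:3|imm=157:8 ⇒ 0x7a9d ⇒ big 7a 9d
L6: b op=0x8:5|imm=8:11 ⇒ 0x4008 ⇒ big 40 08
L7: dec op=0x11:5|rd=6:3|pad=0:8 ⇒ 0x8e00 ⇒ big 8e 00

0x7a 0x94 0x7a 0x9d 0x40 0x08 0x8e 0x00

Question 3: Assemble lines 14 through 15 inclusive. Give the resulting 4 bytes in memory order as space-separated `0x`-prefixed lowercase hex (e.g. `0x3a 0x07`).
line 14 (set): pack op=0xf:5|rd=5:3|imm=132:8 = 0x7d84; big→ 7d 84
line 15 (noop): pack op=0x19:5|pad=0:11 = 0xc800; big→ c8 00

0x7d 0x84 0xc8 0x00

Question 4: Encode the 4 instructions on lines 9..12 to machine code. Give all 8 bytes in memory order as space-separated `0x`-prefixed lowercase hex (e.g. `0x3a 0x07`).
L9: bnz op=0x16:5|imm=2:11 ⇒ 0xb002 ⇒ big b0 02
L10: noop op=0x19:5|pad=0:11 ⇒ 0xc800 ⇒ big c8 00
L11: mov op=0x0:5|rd=2:3|rs=1:3|pad=0:5 ⇒ 0x0220 ⇒ big 02 20
L12: noop op=0x19:5|pad=0:11 ⇒ 0xc800 ⇒ big c8 00

0xb0 0x02 0xc8 0x00 0x02 0x20 0xc8 0x00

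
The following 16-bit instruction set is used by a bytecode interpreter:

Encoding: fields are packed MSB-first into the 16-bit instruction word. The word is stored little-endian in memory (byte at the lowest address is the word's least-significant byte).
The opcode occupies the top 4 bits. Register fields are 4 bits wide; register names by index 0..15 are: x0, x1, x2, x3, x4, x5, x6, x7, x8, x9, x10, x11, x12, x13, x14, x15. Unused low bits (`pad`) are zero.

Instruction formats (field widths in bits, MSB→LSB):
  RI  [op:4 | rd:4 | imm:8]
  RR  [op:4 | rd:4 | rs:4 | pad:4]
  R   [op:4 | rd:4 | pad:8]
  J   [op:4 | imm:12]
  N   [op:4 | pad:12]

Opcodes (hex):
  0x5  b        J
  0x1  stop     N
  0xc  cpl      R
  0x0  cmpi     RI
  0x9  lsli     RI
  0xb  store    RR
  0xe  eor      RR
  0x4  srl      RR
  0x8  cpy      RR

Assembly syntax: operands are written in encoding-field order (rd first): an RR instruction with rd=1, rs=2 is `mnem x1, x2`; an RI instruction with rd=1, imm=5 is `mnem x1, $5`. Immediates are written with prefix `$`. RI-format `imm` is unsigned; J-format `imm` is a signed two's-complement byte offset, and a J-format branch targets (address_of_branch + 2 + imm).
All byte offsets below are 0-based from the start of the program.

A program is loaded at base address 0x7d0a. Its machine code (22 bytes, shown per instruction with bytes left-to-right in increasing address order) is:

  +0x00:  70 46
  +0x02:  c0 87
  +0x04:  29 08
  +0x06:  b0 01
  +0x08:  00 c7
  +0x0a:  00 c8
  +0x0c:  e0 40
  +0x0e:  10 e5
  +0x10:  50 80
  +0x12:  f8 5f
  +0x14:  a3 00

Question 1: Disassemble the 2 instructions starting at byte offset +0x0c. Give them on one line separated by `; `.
srl x0, x14; eor x5, x1

+0x0c: e0 40 ⇒ word 0x40e0 (little)
  top 4b → 0x4 → srl [RR]
  [11:8] rd=0 = x0
  [7:4] rs=14 = x14
+0x0e: 10 e5 ⇒ word 0xe510 (little)
  top 4b → 0xe → eor [RR]
  [11:8] rd=5 = x5
  [7:4] rs=1 = x1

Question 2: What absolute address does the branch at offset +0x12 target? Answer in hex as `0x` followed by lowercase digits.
@+12  little-endian(f8 5f) = 0x5ff8
  top 4b → 0x5 → b [J]
  imm: (w>>0)&0xfff=0xff8 (s12→-8) → $-8
  target = base 0x7d0a + off 0x12 + 2 + imm -8 = 0x7d16

0x7d16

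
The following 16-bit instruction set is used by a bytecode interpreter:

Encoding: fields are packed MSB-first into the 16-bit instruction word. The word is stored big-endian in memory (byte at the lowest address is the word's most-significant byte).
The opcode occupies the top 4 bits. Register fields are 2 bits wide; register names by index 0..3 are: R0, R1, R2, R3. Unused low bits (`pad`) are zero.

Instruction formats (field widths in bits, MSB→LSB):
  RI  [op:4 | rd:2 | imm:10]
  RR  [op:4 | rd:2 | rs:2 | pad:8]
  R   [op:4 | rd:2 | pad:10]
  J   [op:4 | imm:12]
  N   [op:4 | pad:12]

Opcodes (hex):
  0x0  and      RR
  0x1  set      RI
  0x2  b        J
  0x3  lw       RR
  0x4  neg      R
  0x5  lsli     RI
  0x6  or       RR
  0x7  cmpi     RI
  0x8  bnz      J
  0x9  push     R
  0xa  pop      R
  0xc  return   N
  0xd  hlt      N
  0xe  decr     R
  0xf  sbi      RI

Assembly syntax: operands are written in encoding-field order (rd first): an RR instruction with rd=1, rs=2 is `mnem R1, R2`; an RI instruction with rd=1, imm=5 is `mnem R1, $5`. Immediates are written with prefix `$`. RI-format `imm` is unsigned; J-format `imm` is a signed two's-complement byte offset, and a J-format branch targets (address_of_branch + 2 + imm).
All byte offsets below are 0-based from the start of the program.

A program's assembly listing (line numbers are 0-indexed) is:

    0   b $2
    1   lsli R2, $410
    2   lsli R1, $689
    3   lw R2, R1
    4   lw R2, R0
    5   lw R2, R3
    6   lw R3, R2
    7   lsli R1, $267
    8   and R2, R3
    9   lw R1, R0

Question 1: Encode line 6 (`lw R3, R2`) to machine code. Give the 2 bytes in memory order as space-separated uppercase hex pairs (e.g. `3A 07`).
6. lw fields op=0x3:4|rd=3:2|rs=2:2|pad=0:8 → word 3e00h → 3e 00

3E 00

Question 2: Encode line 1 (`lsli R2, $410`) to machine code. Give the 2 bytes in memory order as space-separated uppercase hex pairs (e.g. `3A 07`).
1. lsli fields op=0x5:4|rd=2:2|imm=410:10 → word 599ah → 59 9a

59 9A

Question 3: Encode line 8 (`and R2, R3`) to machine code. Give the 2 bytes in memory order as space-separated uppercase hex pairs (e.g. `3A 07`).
L8: and op=0x0:4|rd=2:2|rs=3:2|pad=0:8 ⇒ 0x0b00 ⇒ big 0b 00

0B 00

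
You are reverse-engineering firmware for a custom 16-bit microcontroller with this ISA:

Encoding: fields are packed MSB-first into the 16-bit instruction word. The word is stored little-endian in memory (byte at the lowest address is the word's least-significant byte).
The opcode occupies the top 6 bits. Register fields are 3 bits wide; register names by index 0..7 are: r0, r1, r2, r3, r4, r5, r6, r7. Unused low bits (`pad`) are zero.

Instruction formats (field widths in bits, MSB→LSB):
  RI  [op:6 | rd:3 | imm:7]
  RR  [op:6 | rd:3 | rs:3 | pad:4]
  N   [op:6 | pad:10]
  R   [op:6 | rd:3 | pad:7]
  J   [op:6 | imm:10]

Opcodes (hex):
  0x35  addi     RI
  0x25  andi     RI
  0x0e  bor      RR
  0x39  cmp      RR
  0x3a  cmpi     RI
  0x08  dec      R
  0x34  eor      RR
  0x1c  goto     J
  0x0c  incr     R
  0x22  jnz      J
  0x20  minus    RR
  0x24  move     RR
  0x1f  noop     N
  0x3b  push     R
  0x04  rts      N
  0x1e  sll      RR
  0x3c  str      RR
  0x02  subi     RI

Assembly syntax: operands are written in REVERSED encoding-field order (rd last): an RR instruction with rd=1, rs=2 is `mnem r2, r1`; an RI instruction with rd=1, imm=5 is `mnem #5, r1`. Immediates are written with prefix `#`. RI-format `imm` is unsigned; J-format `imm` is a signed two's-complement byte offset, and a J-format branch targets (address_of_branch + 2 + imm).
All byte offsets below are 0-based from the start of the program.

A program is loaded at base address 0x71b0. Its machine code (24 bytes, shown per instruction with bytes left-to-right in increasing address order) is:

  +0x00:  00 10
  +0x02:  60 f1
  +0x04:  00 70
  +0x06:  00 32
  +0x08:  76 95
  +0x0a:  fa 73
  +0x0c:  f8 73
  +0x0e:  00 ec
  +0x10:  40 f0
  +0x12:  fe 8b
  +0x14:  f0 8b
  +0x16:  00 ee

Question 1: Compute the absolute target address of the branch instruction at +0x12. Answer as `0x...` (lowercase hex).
0x71c2

+0x12: fe 8b ⇒ word 0x8bfe (little)
  top 6b → 0x22 → jnz [J]
  [9:0] imm=1022 (s10→-2) = #-2
  target = base 0x71b0 + off 0x12 + 2 + imm -2 = 0x71c2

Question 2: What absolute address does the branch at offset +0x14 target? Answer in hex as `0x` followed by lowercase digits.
[14] f0 8b → 0x8bf0
  opcode bits[15:10]=0x22: jnz/J
  imm: (w>>0)&0x3ff=0x3f0 (s10→-16) → #-16
  target = base 0x71b0 + off 0x14 + 2 + imm -16 = 0x71b6

0x71b6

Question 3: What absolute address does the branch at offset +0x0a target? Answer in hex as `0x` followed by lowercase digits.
off 0x0a: read fa 73 as little → 0x73fa
  op=0x73fa>>10=0x1c ⇒ goto (J)
  [9:0] imm=1018 (s10→-6) = #-6
  target = base 0x71b0 + off 0x0a + 2 + imm -6 = 0x71b6

0x71b6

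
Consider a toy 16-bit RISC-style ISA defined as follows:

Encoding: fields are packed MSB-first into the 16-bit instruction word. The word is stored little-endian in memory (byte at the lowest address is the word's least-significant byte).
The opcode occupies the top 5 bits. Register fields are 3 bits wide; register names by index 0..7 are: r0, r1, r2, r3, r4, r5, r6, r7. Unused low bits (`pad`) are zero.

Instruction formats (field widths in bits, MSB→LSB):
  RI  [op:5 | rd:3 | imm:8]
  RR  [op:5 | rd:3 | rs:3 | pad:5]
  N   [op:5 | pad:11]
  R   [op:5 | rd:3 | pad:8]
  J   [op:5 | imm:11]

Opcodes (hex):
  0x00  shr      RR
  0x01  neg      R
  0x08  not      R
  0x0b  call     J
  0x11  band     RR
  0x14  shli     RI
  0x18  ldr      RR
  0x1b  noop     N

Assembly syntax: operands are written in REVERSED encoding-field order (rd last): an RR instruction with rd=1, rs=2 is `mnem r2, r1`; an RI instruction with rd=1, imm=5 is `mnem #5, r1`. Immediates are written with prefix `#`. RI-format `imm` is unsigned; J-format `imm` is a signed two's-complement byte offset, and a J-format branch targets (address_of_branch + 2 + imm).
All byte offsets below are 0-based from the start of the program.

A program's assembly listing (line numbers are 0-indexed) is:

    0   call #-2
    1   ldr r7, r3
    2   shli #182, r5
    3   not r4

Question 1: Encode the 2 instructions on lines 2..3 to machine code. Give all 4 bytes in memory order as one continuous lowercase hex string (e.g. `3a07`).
L2: shli op=0x14:5|rd=5:3|imm=182:8 ⇒ 0xa5b6 ⇒ little b6 a5
L3: not op=0x8:5|rd=4:3|pad=0:8 ⇒ 0x4400 ⇒ little 00 44

b6a50044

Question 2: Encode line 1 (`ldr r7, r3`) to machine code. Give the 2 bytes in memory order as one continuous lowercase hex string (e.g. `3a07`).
line 1 (ldr): pack op=0x18:5|rd=3:3|rs=7:3|pad=0:5 = 0xc3e0; little→ e0 c3

e0c3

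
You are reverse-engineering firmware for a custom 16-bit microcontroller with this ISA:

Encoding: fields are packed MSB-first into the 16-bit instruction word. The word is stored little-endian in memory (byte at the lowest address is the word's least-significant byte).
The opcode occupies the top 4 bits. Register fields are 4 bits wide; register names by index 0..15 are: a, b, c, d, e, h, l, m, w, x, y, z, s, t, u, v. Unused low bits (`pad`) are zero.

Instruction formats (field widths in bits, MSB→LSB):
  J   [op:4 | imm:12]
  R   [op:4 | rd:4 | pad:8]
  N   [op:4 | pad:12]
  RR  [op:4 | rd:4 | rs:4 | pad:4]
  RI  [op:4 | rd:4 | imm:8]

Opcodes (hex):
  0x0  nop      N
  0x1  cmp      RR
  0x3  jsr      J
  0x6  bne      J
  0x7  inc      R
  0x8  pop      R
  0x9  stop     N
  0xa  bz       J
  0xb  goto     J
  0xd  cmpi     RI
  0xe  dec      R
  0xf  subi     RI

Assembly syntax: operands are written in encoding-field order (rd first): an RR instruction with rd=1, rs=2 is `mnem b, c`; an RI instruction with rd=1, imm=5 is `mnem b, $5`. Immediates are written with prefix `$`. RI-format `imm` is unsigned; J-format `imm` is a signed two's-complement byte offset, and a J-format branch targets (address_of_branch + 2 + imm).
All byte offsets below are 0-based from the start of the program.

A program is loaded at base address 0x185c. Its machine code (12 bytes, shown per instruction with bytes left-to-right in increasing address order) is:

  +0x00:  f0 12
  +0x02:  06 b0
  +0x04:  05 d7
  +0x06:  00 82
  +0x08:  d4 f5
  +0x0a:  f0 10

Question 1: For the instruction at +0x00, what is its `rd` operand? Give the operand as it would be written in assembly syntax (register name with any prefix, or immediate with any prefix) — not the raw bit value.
c

+0x00: f0 12 ⇒ word 0x12f0 (little)
  op=0x12f0>>12=0x1 ⇒ cmp (RR)
  rd@[11:8]=0x2 ⇒ c
  rs@[7:4]=0xf ⇒ v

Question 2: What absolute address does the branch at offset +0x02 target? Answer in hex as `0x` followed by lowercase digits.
0x1866

+0x02: 06 b0 ⇒ word 0xb006 (little)
  op=0xb006>>12=0xb ⇒ goto (J)
  imm@[11:0]=0x6 ⇒ $6
  target = base 0x185c + off 0x02 + 2 + imm 6 = 0x1866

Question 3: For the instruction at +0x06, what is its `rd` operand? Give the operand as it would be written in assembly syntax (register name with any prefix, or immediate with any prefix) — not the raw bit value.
c

@+06  little-endian(00 82) = 0x8200
  op=0x8200>>12=0x8 ⇒ pop (R)
  rd: (w>>8)&0xf=0x2 → c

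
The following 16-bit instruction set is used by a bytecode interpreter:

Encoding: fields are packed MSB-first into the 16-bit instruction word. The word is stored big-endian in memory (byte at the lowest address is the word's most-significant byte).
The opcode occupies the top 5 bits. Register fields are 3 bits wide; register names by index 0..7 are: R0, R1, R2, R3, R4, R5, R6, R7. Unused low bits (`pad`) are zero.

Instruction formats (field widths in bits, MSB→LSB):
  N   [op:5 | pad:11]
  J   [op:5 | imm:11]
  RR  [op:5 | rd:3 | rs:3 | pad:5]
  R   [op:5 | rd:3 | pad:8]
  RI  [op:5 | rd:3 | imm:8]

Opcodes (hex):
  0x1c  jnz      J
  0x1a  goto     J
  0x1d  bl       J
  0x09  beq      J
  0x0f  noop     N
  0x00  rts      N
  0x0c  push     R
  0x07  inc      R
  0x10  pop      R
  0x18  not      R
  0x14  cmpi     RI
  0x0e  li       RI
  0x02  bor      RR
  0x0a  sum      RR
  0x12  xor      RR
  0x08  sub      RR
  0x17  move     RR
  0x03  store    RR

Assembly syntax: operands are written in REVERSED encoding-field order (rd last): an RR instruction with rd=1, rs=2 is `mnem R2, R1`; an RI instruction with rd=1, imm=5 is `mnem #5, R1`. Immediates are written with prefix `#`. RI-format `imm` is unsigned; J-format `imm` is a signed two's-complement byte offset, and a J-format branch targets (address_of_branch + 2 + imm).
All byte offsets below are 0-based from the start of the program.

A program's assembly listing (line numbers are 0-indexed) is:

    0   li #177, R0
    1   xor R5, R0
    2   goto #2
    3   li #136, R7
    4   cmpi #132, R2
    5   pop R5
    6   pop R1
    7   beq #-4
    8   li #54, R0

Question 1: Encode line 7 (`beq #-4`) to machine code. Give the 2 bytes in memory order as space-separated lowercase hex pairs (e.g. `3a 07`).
line 7 (beq): pack op=0x9:5|imm=-4:11 = 0x4ffc; big→ 4f fc

4f fc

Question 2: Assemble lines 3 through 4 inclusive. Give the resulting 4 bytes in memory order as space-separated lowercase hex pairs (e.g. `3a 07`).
L3: li op=0xe:5|rd=7:3|imm=136:8 ⇒ 0x7788 ⇒ big 77 88
L4: cmpi op=0x14:5|rd=2:3|imm=132:8 ⇒ 0xa284 ⇒ big a2 84

77 88 a2 84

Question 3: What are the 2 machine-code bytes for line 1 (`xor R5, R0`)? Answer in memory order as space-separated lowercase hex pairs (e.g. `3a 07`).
90 a0

line 1 (xor): pack op=0x12:5|rd=0:3|rs=5:3|pad=0:5 = 0x90a0; big→ 90 a0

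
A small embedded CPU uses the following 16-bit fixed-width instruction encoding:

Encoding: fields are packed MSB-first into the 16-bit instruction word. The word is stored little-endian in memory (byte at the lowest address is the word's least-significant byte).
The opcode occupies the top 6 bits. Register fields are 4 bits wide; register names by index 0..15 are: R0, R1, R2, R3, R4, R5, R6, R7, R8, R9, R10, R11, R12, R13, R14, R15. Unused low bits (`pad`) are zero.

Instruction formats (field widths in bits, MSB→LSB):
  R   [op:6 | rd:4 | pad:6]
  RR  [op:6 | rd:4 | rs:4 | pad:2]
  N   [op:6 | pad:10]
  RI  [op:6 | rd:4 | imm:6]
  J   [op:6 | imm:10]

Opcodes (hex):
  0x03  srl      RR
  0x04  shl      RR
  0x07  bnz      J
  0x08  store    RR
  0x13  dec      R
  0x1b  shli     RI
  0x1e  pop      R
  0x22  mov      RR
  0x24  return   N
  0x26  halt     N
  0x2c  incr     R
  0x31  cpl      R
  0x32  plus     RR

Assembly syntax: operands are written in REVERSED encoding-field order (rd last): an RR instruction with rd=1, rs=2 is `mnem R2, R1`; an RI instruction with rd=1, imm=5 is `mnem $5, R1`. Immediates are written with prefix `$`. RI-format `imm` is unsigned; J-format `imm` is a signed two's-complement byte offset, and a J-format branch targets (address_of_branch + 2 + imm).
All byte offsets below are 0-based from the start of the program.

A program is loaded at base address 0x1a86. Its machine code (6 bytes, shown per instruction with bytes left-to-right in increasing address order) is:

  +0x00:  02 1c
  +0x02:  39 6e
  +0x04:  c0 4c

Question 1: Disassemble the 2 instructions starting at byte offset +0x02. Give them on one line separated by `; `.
@+02  little-endian(39 6e) = 0x6e39
  top 6b → 0x1b → shli [RI]
  rd: (w>>6)&0xf=0x8 → R8
  imm: (w>>0)&0x3f=0x39 → $57
@+04  little-endian(c0 4c) = 0x4cc0
  top 6b → 0x13 → dec [R]
  rd: (w>>6)&0xf=0x3 → R3

shli $57, R8; dec R3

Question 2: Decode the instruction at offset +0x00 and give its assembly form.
bnz $2

@+00  little-endian(02 1c) = 0x1c02
  top 6b → 0x7 → bnz [J]
  imm@[9:0]=0x2 ⇒ $2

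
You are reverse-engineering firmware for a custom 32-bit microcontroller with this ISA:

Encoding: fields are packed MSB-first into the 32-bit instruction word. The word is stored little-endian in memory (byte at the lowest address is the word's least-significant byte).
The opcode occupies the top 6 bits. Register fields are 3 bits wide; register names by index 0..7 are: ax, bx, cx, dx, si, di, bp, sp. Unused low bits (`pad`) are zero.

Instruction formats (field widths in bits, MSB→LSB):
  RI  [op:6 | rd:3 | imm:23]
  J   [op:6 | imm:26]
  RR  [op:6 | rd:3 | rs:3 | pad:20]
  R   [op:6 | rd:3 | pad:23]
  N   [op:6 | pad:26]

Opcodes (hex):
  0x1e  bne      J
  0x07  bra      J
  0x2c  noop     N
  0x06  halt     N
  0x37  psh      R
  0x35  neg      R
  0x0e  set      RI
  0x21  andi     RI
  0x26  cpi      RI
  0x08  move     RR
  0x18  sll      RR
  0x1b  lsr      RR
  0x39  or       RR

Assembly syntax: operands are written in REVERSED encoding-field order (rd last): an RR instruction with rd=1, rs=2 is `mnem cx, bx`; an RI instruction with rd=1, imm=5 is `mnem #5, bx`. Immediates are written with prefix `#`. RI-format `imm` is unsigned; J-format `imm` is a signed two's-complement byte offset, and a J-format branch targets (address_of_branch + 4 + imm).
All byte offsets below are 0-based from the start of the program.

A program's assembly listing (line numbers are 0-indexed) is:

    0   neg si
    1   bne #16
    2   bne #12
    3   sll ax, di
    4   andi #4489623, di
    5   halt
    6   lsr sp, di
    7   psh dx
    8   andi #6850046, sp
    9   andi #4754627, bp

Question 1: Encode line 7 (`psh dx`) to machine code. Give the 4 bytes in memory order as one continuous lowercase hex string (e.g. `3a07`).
000080dd

line 7 (psh): pack op=0x37:6|rd=3:3|pad=0:23 = 0xdd800000; little→ 00 00 80 dd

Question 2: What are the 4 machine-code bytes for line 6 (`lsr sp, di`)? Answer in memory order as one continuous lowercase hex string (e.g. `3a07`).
0000f06e

line 6 (lsr): pack op=0x1b:6|rd=5:3|rs=7:3|pad=0:20 = 0x6ef00000; little→ 00 00 f0 6e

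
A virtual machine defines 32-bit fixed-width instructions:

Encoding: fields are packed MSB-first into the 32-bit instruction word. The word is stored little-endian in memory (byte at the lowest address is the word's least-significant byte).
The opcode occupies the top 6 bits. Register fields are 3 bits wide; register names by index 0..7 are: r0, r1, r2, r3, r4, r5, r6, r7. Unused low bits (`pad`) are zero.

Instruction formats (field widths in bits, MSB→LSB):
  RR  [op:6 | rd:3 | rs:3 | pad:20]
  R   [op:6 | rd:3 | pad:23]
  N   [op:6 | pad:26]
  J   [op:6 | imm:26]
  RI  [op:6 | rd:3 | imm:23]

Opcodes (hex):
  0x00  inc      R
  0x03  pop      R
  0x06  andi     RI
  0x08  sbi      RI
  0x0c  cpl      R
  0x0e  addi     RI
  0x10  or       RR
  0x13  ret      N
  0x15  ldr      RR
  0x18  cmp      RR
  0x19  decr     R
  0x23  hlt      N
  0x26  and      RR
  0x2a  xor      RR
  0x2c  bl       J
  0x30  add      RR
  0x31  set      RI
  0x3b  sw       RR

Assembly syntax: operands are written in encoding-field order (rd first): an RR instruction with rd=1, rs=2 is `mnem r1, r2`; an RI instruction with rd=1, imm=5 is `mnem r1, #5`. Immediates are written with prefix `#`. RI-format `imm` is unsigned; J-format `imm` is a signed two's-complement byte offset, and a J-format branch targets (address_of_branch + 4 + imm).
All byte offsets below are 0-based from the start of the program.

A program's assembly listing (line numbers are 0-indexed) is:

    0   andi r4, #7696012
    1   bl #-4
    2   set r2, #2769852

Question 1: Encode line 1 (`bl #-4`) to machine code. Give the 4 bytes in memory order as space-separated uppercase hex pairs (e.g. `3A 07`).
line 1 (bl): pack op=0x2c:6|imm=-4:26 = 0xb3fffffc; little→ fc ff ff b3

FC FF FF B3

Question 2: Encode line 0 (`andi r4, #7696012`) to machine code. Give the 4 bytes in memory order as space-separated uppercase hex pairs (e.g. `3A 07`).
8C 6E 75 1A

L0: andi op=0x6:6|rd=4:3|imm=7696012:23 ⇒ 0x1a756e8c ⇒ little 8c 6e 75 1a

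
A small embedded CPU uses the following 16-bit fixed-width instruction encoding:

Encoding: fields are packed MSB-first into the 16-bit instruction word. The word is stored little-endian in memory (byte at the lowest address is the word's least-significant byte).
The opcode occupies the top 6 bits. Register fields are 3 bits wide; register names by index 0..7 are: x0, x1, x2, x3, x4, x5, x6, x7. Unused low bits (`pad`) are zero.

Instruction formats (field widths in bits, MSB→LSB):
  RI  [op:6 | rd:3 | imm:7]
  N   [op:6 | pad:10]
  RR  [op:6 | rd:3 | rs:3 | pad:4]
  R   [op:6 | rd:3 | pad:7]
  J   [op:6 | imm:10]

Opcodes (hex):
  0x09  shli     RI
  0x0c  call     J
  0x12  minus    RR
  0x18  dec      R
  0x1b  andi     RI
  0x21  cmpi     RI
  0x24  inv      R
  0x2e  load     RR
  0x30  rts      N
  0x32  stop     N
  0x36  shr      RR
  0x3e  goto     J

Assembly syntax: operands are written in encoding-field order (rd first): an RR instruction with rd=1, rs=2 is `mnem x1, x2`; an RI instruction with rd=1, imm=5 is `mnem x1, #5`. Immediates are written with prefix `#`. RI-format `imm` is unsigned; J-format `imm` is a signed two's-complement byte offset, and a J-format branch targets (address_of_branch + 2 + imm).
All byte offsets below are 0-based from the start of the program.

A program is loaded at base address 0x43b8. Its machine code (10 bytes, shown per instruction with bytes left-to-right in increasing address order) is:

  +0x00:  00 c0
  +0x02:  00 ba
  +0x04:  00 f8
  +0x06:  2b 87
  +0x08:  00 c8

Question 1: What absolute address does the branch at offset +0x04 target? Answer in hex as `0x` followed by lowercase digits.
0x43be

+0x04: 00 f8 ⇒ word 0xf800 (little)
  top 6b → 0x3e → goto [J]
  [9:0] imm=0 = #0
  target = base 0x43b8 + off 0x04 + 2 + imm 0 = 0x43be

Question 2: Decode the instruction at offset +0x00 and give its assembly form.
[00] 00 c0 → 0xc000
  opcode bits[15:10]=0x30: rts/N

rts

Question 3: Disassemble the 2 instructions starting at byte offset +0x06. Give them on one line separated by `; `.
@+06  little-endian(2b 87) = 0x872b
  top 6b → 0x21 → cmpi [RI]
  [9:7] rd=6 = x6
  [6:0] imm=43 = #43
@+08  little-endian(00 c8) = 0xc800
  top 6b → 0x32 → stop [N]

cmpi x6, #43; stop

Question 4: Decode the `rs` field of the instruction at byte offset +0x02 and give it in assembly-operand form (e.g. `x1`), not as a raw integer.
x0

off 0x02: read 00 ba as little → 0xba00
  op=0xba00>>10=0x2e ⇒ load (RR)
  rd@[9:7]=0x4 ⇒ x4
  rs@[6:4]=0x0 ⇒ x0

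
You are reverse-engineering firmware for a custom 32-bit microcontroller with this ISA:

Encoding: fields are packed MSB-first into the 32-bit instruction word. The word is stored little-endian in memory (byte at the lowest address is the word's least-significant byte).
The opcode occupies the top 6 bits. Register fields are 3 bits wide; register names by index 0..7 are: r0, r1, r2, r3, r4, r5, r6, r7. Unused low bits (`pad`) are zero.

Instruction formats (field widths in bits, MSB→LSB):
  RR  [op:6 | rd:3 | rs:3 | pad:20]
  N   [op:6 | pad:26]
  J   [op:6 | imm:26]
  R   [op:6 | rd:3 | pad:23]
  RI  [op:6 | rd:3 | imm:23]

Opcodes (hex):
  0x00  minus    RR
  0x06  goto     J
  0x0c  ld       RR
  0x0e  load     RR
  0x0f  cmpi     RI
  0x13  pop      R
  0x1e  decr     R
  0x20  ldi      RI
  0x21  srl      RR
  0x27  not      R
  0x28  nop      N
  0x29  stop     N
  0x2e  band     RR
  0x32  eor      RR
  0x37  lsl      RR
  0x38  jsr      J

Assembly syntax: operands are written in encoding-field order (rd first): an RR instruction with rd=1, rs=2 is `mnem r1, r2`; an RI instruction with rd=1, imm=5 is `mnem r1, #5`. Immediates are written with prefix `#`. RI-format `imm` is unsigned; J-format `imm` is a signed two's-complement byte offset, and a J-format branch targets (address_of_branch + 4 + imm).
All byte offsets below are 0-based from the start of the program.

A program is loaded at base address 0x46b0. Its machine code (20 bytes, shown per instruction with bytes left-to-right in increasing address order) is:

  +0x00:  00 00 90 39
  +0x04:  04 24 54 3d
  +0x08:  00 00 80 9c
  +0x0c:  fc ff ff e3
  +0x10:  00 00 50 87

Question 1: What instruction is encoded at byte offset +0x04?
cmpi r2, #5514244

@+04  little-endian(04 24 54 3d) = 0x3d542404
  opcode bits[31:26]=0xf: cmpi/RI
  [25:23] rd=2 = r2
  [22:0] imm=5514244 = #5514244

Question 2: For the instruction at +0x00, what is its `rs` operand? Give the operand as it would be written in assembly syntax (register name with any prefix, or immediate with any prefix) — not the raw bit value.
r1

+0x00: 00 00 90 39 ⇒ word 0x39900000 (little)
  opcode bits[31:26]=0xe: load/RR
  rd@[25:23]=0x3 ⇒ r3
  rs@[22:20]=0x1 ⇒ r1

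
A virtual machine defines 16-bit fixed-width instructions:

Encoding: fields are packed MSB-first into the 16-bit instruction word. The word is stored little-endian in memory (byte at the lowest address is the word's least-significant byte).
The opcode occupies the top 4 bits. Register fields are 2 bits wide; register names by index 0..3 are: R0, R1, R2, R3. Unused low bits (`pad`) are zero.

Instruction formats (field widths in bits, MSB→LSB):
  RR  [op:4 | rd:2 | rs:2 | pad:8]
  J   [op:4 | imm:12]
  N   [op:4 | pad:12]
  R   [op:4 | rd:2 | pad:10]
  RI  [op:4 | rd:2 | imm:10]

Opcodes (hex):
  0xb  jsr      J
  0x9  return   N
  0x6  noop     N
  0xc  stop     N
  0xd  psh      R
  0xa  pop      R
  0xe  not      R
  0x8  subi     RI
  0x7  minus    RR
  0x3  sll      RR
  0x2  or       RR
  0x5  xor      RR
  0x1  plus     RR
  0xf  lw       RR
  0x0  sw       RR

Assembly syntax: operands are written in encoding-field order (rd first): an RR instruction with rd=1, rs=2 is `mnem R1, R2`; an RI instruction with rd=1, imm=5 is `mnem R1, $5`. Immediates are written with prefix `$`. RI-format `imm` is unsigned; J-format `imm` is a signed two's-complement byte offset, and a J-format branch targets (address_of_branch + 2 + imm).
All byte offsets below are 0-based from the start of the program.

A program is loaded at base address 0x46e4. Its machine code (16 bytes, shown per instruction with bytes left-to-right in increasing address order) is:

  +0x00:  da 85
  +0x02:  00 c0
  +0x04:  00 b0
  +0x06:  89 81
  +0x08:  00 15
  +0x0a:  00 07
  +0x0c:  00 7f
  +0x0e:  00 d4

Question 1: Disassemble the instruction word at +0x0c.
minus R3, R3

+0x0c: 00 7f ⇒ word 0x7f00 (little)
  op=0x7f00>>12=0x7 ⇒ minus (RR)
  rd@[11:10]=0x3 ⇒ R3
  rs@[9:8]=0x3 ⇒ R3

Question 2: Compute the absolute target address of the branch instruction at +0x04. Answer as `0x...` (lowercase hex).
[04] 00 b0 → 0xb000
  top 4b → 0xb → jsr [J]
  imm@[11:0]=0x0 ⇒ $0
  target = base 0x46e4 + off 0x04 + 2 + imm 0 = 0x46ea

0x46ea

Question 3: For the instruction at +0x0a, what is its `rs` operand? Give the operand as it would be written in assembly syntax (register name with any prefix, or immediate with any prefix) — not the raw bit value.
@+0a  little-endian(00 07) = 0x0700
  op=0x0700>>12=0x0 ⇒ sw (RR)
  [11:10] rd=1 = R1
  [9:8] rs=3 = R3

R3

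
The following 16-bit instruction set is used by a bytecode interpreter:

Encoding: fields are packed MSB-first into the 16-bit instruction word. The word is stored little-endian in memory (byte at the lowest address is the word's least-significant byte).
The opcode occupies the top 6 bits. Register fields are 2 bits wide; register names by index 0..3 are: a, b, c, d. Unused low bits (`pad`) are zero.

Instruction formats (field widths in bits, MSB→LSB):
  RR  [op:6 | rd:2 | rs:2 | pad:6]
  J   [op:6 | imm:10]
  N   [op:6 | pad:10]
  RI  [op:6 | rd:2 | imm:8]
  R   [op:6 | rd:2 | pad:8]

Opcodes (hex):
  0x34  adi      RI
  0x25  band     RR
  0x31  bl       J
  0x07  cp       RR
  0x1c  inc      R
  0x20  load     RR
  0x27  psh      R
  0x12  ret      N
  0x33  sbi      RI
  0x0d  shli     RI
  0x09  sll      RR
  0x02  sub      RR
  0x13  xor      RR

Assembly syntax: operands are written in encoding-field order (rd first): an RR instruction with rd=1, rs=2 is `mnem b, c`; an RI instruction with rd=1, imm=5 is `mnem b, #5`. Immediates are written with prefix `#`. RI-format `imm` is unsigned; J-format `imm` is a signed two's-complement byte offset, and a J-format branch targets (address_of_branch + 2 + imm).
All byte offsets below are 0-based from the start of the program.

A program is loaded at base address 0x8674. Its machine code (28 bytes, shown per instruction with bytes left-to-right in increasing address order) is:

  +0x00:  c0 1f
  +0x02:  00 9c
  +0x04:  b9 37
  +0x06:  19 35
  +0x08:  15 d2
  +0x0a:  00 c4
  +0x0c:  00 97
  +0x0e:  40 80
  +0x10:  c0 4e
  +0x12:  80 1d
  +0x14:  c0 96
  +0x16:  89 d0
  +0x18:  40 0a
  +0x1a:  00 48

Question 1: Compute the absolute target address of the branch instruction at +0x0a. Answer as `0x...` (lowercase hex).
+0x0a: 00 c4 ⇒ word 0xc400 (little)
  top 6b → 0x31 → bl [J]
  [9:0] imm=0 = #0
  target = base 0x8674 + off 0x0a + 2 + imm 0 = 0x8680

0x8680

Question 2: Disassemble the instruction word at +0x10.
xor c, d

[10] c0 4e → 0x4ec0
  opcode bits[15:10]=0x13: xor/RR
  rd@[9:8]=0x2 ⇒ c
  rs@[7:6]=0x3 ⇒ d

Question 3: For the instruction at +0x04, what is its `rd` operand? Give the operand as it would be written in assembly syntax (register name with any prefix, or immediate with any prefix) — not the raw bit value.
d

+0x04: b9 37 ⇒ word 0x37b9 (little)
  opcode bits[15:10]=0xd: shli/RI
  rd: (w>>8)&0x3=0x3 → d
  imm: (w>>0)&0xff=0xb9 → #185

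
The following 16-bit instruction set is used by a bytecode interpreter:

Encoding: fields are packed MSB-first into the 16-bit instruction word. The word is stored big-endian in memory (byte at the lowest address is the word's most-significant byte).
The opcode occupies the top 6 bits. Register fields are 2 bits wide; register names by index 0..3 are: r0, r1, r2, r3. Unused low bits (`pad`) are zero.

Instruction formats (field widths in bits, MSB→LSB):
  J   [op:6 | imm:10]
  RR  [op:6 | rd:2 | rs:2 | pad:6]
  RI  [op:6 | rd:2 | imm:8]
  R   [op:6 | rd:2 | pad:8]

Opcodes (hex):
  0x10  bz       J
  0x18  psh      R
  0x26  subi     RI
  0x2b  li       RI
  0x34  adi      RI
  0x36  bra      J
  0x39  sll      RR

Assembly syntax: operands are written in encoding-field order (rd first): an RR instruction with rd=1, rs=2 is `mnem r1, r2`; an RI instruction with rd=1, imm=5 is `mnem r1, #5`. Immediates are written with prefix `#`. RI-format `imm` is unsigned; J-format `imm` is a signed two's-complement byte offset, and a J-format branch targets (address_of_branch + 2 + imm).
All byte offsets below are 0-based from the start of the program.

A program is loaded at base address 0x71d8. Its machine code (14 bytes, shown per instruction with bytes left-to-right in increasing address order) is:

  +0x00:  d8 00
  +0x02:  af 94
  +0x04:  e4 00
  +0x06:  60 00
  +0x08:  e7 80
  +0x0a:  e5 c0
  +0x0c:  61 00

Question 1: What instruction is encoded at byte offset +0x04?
+0x04: e4 00 ⇒ word 0xe400 (big)
  top 6b → 0x39 → sll [RR]
  rd@[9:8]=0x0 ⇒ r0
  rs@[7:6]=0x0 ⇒ r0

sll r0, r0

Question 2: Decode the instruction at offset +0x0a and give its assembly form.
+0x0a: e5 c0 ⇒ word 0xe5c0 (big)
  op=0xe5c0>>10=0x39 ⇒ sll (RR)
  [9:8] rd=1 = r1
  [7:6] rs=3 = r3

sll r1, r3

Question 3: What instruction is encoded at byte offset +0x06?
off 0x06: read 60 00 as big → 0x6000
  op=0x6000>>10=0x18 ⇒ psh (R)
  rd: (w>>8)&0x3=0x0 → r0

psh r0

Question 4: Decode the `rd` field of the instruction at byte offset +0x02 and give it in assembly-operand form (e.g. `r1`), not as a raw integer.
r3

@+02  big-endian(af 94) = 0xaf94
  op=0xaf94>>10=0x2b ⇒ li (RI)
  rd: (w>>8)&0x3=0x3 → r3
  imm: (w>>0)&0xff=0x94 → #148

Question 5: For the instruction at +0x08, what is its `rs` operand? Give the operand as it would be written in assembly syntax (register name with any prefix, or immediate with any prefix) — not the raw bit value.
r2

+0x08: e7 80 ⇒ word 0xe780 (big)
  opcode bits[15:10]=0x39: sll/RR
  rd@[9:8]=0x3 ⇒ r3
  rs@[7:6]=0x2 ⇒ r2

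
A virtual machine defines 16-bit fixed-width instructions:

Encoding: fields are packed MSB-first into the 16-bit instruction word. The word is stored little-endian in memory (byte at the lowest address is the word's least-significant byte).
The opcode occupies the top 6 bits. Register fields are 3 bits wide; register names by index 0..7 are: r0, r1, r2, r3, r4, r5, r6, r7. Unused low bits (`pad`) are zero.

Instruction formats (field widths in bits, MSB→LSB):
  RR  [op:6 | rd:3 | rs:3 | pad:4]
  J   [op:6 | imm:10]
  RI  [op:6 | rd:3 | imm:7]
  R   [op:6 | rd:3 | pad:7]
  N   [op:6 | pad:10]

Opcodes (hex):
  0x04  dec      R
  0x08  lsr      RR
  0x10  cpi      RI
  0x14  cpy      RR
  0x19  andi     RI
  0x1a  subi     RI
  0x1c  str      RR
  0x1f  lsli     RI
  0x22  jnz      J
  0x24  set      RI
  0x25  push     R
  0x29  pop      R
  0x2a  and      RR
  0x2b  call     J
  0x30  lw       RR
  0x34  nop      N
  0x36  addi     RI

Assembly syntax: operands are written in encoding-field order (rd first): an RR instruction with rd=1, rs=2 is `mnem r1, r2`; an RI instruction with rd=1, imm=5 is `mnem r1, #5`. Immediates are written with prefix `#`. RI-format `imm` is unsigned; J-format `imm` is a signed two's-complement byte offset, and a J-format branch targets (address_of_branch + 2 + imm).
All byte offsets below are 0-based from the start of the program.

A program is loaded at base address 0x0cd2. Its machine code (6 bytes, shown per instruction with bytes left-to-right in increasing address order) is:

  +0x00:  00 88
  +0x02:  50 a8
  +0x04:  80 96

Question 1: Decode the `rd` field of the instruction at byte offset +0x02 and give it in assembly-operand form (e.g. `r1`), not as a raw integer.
r0

off 0x02: read 50 a8 as little → 0xa850
  top 6b → 0x2a → and [RR]
  [9:7] rd=0 = r0
  [6:4] rs=5 = r5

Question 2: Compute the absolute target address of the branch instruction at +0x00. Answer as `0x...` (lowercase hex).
0x0cd4

off 0x00: read 00 88 as little → 0x8800
  opcode bits[15:10]=0x22: jnz/J
  imm: (w>>0)&0x3ff=0x0 → #0
  target = base 0x0cd2 + off 0x00 + 2 + imm 0 = 0x0cd4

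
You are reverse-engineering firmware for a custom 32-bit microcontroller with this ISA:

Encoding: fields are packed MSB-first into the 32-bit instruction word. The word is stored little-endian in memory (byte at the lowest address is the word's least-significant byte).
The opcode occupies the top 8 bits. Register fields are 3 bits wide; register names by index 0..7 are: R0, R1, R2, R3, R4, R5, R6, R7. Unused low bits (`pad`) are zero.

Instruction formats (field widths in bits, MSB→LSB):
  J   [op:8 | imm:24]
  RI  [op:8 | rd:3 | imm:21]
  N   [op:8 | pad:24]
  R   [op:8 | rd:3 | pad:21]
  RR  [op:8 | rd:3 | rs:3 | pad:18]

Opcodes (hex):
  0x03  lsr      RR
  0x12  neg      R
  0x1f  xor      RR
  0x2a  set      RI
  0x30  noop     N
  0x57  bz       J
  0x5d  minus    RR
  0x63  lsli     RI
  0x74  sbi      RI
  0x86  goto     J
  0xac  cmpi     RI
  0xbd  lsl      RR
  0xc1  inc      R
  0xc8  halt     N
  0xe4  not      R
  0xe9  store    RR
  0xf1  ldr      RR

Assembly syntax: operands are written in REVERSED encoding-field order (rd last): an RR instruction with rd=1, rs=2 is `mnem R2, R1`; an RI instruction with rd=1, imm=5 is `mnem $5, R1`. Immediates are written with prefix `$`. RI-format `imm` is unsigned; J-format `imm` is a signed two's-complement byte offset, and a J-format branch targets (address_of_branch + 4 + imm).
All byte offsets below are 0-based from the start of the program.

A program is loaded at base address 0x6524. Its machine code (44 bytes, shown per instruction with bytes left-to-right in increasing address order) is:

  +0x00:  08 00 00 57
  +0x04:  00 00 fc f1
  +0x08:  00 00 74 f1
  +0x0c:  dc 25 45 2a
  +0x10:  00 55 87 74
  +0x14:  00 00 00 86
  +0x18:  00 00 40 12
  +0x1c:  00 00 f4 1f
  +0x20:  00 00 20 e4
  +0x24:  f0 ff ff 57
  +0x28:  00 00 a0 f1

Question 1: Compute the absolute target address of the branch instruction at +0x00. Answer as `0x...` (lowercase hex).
0x6530

[00] 08 00 00 57 → 0x57000008
  top 8b → 0x57 → bz [J]
  imm@[23:0]=0x8 ⇒ $8
  target = base 0x6524 + off 0x00 + 4 + imm 8 = 0x6530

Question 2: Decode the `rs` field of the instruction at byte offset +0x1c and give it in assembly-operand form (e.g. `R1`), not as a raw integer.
R5

off 0x1c: read 00 00 f4 1f as little → 0x1ff40000
  top 8b → 0x1f → xor [RR]
  [23:21] rd=7 = R7
  [20:18] rs=5 = R5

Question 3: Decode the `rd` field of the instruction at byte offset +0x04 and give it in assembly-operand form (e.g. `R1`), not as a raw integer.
R7

off 0x04: read 00 00 fc f1 as little → 0xf1fc0000
  op=0xf1fc0000>>24=0xf1 ⇒ ldr (RR)
  rd@[23:21]=0x7 ⇒ R7
  rs@[20:18]=0x7 ⇒ R7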